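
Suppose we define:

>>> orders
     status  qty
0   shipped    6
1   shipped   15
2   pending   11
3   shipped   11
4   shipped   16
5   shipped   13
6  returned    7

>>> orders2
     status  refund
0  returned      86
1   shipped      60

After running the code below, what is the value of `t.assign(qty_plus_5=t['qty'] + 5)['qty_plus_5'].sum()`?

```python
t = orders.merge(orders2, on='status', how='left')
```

merge on 'status' (how='left') → 7 rows:
     status  qty  refund
0   shipped    6    60.0
1   shipped   15    60.0
2   pending   11     NaN
3   shipped   11    60.0
4   shipped   16    60.0
5   shipped   13    60.0
6  returned    7    86.0
add column qty_plus_5 = t['qty'] + 5:
     status  qty  refund  qty_plus_5
0   shipped    6    60.0          11
1   shipped   15    60.0          20
2   pending   11     NaN          16
3   shipped   11    60.0          16
4   shipped   16    60.0          21
5   shipped   13    60.0          18
6  returned    7    86.0          12

114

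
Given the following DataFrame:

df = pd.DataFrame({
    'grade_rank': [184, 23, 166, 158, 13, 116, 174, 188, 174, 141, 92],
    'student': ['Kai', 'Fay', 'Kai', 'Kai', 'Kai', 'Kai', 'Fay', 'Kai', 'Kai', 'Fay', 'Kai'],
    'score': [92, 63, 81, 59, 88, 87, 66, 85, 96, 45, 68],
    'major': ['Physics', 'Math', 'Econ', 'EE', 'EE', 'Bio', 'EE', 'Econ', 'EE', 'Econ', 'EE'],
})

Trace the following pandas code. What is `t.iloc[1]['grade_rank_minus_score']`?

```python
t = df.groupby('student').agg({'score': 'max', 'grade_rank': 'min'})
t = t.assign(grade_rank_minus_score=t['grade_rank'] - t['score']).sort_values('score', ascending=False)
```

group by student: max(score), min(grade_rank):
         score  grade_rank
student                   
Fay         66          23
Kai         96          13
add column grade_rank_minus_score = t['grade_rank'] - t['score']:
         score  grade_rank  grade_rank_minus_score
student                                           
Fay         66          23                     -43
Kai         96          13                     -83
sort by score descending:
         score  grade_rank  grade_rank_minus_score
student                                           
Kai         96          13                     -83
Fay         66          23                     -43
Hence -43.

-43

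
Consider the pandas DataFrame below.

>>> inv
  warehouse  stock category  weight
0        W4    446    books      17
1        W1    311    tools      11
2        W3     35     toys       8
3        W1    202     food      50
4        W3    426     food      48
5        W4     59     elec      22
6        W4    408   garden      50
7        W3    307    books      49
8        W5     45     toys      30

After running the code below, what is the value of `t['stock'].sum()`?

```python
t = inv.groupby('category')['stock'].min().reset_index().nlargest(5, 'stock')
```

group by category, min of stock:
category
books     307
elec       59
food      202
garden    408
tools     311
toys       35
Name: stock, dtype: int64
reset_index():
  category  stock
0    books    307
1     elec     59
2     food    202
3   garden    408
4    tools    311
5     toys     35
take 5 rows with largest stock:
  category  stock
3   garden    408
4    tools    311
0    books    307
2     food    202
1     elec     59
So sum() = 1287.

1287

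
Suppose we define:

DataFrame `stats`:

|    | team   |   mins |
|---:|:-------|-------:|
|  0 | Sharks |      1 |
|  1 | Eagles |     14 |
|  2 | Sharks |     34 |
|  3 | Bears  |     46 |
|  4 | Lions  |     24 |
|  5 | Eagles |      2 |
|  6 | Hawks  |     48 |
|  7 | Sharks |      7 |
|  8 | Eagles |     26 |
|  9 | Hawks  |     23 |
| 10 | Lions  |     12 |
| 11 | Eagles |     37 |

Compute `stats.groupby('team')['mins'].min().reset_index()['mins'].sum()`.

group by team, min of mins:
team
Bears     46
Eagles     2
Hawks     23
Lions     12
Sharks     1
Name: mins, dtype: int64
reset_index():
     team  mins
0   Bears    46
1  Eagles     2
2   Hawks    23
3   Lions    12
4  Sharks     1
So sum() = 84.

84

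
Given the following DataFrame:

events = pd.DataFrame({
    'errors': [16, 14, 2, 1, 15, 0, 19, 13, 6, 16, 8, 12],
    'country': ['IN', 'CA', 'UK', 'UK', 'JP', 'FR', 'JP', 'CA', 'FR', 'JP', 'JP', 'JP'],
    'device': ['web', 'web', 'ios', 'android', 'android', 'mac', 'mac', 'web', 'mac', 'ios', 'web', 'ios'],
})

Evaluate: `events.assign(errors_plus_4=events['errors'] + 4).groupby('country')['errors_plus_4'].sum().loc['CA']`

add column errors_plus_4 = events['errors'] + 4:
    errors country   device  errors_plus_4
0       16      IN      web             20
1       14      CA      web             18
2        2      UK      ios              6
3        1      UK  android              5
4       15      JP  android             19
5        0      FR      mac              4
6       19      JP      mac             23
7       13      CA      web             17
8        6      FR      mac             10
9       16      JP      ios             20
10       8      JP      web             12
11      12      JP      ios             16
group by country, sum of errors_plus_4:
country
CA    35
FR    14
IN    20
JP    90
UK    11
Name: errors_plus_4, dtype: int64
The value at index 'CA' is 35.

35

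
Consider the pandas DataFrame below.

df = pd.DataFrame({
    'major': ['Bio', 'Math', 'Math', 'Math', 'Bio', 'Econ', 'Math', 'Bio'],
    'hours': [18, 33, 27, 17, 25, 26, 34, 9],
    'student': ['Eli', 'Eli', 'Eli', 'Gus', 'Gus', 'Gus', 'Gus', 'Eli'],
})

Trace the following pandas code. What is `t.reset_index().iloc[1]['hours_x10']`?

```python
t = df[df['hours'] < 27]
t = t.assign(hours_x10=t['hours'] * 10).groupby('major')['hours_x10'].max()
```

filter rows where hours < 27:
  major  hours student
0   Bio     18     Eli
3  Math     17     Gus
4   Bio     25     Gus
5  Econ     26     Gus
7   Bio      9     Eli
add column hours_x10 = t['hours'] * 10:
  major  hours student  hours_x10
0   Bio     18     Eli        180
3  Math     17     Gus        170
4   Bio     25     Gus        250
5  Econ     26     Gus        260
7   Bio      9     Eli         90
group by major, max of hours_x10:
major
Bio     250
Econ    260
Math    170
Name: hours_x10, dtype: int64
reset_index():
  major  hours_x10
0   Bio        250
1  Econ        260
2  Math        170

260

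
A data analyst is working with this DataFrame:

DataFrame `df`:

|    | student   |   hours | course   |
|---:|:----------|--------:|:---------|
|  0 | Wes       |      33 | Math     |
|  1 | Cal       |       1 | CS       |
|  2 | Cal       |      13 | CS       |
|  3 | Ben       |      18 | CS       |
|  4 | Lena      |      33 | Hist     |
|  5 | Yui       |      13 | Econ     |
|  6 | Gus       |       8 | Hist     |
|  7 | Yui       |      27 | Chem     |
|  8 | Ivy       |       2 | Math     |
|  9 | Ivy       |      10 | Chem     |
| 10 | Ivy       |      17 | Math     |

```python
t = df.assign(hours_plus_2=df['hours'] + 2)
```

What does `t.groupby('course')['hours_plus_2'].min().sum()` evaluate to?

add column hours_plus_2 = df['hours'] + 2:
   student  hours course  hours_plus_2
0      Wes     33   Math            35
1      Cal      1     CS             3
2      Cal     13     CS            15
3      Ben     18     CS            20
4     Lena     33   Hist            35
5      Yui     13   Econ            15
6      Gus      8   Hist            10
7      Yui     27   Chem            29
8      Ivy      2   Math             4
9      Ivy     10   Chem            12
10     Ivy     17   Math            19
group by course, min of hours_plus_2:
course
CS       3
Chem    12
Econ    15
Hist    10
Math     4
Name: hours_plus_2, dtype: int64
sum of the resulting series → 44

44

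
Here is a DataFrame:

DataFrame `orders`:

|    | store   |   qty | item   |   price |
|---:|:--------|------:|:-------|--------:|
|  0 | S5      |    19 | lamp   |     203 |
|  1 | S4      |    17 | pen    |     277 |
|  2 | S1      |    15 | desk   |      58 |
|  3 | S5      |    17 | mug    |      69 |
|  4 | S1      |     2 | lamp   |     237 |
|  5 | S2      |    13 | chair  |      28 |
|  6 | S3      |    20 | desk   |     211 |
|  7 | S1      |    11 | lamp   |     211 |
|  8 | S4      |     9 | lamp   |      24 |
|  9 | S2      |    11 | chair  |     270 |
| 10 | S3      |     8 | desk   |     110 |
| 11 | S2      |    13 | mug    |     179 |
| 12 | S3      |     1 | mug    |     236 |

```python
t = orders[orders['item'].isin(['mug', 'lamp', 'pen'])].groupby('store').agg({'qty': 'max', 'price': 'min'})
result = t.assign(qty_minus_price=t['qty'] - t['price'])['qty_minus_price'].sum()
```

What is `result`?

filter rows where item in ['mug', 'lamp', 'pen']:
   store  qty  item  price
0     S5   19  lamp    203
1     S4   17   pen    277
3     S5   17   mug     69
4     S1    2  lamp    237
7     S1   11  lamp    211
8     S4    9  lamp     24
11    S2   13   mug    179
12    S3    1   mug    236
group by store: max(qty), min(price):
       qty  price
store            
S1      11    211
S2      13    179
S3       1    236
S4      17     24
S5      19     69
add column qty_minus_price = t['qty'] - t['price']:
       qty  price  qty_minus_price
store                             
S1      11    211             -200
S2      13    179             -166
S3       1    236             -235
S4      17     24               -7
S5      19     69              -50
sum of column 'qty_minus_price' → -658

-658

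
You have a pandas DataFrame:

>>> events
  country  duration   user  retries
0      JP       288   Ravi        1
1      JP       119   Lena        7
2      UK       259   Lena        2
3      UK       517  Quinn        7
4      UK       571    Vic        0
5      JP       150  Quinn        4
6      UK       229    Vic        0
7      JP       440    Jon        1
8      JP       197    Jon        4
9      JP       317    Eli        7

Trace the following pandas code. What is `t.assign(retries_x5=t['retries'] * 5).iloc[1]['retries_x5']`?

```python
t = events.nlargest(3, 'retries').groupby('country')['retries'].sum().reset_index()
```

take 3 rows with largest retries:
  country  duration   user  retries
1      JP       119   Lena        7
3      UK       517  Quinn        7
9      JP       317    Eli        7
group by country, sum of retries:
country
JP    14
UK     7
Name: retries, dtype: int64
reset_index():
  country  retries
0      JP       14
1      UK        7
add column retries_x5 = t['retries'] * 5:
  country  retries  retries_x5
0      JP       14          70
1      UK        7          35
The value at position 1, column 'retries_x5' is 35.

35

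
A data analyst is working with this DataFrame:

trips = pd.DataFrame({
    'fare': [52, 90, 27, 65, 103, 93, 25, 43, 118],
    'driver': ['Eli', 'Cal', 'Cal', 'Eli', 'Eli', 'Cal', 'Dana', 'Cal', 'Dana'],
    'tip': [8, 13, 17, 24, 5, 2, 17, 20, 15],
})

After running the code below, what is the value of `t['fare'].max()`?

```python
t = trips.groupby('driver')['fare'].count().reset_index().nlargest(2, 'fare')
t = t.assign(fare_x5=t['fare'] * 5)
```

group by driver, count of fare:
driver
Cal     4
Dana    2
Eli     3
Name: fare, dtype: int64
reset_index():
  driver  fare
0    Cal     4
1   Dana     2
2    Eli     3
take 2 rows with largest fare:
  driver  fare
0    Cal     4
2    Eli     3
add column fare_x5 = t['fare'] * 5:
  driver  fare  fare_x5
0    Cal     4       20
2    Eli     3       15

4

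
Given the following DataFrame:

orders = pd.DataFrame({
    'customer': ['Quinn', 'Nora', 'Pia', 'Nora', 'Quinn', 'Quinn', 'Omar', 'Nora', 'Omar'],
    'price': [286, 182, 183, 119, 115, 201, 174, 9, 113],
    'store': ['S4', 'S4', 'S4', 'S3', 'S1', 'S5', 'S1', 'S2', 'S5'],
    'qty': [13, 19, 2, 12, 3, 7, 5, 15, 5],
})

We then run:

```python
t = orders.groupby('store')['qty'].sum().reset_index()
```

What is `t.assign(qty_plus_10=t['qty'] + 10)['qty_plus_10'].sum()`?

group by store, sum of qty:
store
S1     8
S2    15
S3    12
S4    34
S5    12
Name: qty, dtype: int64
reset_index():
  store  qty
0    S1    8
1    S2   15
2    S3   12
3    S4   34
4    S5   12
add column qty_plus_10 = t['qty'] + 10:
  store  qty  qty_plus_10
0    S1    8           18
1    S2   15           25
2    S3   12           22
3    S4   34           44
4    S5   12           22

131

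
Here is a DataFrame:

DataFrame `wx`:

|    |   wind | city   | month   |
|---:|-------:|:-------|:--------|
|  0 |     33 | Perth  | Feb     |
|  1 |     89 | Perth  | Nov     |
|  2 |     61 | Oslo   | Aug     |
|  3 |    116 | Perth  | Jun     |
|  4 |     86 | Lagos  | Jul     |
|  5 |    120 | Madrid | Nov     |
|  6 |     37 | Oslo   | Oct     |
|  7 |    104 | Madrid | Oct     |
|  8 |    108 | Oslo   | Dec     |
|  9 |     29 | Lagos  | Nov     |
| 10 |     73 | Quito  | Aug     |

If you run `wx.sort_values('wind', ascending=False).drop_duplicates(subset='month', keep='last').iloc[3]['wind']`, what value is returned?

sort by wind descending:
    wind    city month
5    120  Madrid   Nov
3    116   Perth   Jun
8    108    Oslo   Dec
7    104  Madrid   Oct
1     89   Perth   Nov
4     86   Lagos   Jul
10    73   Quito   Aug
2     61    Oslo   Aug
6     37    Oslo   Oct
0     33   Perth   Feb
9     29   Lagos   Nov
drop duplicate month (keep=last):
   wind   city month
3   116  Perth   Jun
8   108   Oslo   Dec
4    86  Lagos   Jul
2    61   Oslo   Aug
6    37   Oslo   Oct
0    33  Perth   Feb
9    29  Lagos   Nov
Taking the value at position 3, column 'wind' gives 61.

61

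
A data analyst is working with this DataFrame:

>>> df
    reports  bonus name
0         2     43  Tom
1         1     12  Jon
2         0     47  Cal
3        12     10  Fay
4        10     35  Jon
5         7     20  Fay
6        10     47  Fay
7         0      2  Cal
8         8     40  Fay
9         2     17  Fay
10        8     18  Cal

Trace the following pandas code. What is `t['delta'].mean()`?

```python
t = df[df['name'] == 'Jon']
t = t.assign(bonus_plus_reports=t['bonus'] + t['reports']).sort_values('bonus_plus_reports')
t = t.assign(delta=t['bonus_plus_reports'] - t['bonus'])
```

filter rows where name == 'Jon':
   reports  bonus name
1        1     12  Jon
4       10     35  Jon
add column bonus_plus_reports = t['bonus'] + t['reports']:
   reports  bonus name  bonus_plus_reports
1        1     12  Jon                  13
4       10     35  Jon                  45
sort by bonus_plus_reports:
   reports  bonus name  bonus_plus_reports
1        1     12  Jon                  13
4       10     35  Jon                  45
add column delta = t['bonus_plus_reports'] - t['bonus']:
   reports  bonus name  bonus_plus_reports  delta
1        1     12  Jon                  13      1
4       10     35  Jon                  45     10
mean of column 'delta' → 5.5

5.5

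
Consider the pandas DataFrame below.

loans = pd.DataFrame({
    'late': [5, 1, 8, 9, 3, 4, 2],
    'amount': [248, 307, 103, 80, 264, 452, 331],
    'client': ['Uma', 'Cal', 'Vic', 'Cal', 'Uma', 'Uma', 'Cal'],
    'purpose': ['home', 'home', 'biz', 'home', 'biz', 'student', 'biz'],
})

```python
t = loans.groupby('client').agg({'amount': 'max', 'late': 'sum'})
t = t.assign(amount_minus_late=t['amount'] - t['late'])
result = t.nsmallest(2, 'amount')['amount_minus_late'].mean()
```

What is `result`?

207.0

group by client: max(amount), sum(late):
        amount  late
client              
Cal        331    12
Uma        452    12
Vic        103     8
add column amount_minus_late = t['amount'] - t['late']:
        amount  late  amount_minus_late
client                                 
Cal        331    12                319
Uma        452    12                440
Vic        103     8                 95
take 2 rows with smallest amount:
        amount  late  amount_minus_late
client                                 
Vic        103     8                 95
Cal        331    12                319
Finally, mean of column 'amount_minus_late' = 207.0.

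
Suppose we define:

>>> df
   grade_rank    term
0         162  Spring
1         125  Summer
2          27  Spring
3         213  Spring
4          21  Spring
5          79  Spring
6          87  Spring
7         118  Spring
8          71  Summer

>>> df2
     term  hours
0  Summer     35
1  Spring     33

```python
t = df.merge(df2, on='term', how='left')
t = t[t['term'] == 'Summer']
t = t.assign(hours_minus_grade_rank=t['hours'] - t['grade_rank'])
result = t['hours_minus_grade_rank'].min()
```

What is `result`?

merge on 'term' (how='left') → 9 rows:
   grade_rank    term  hours
0         162  Spring     33
1         125  Summer     35
2          27  Spring     33
3         213  Spring     33
4          21  Spring     33
5          79  Spring     33
6          87  Spring     33
7         118  Spring     33
8          71  Summer     35
filter rows where term == 'Summer':
   grade_rank    term  hours
1         125  Summer     35
8          71  Summer     35
add column hours_minus_grade_rank = t['hours'] - t['grade_rank']:
   grade_rank    term  hours  hours_minus_grade_rank
1         125  Summer     35                     -90
8          71  Summer     35                     -36

-90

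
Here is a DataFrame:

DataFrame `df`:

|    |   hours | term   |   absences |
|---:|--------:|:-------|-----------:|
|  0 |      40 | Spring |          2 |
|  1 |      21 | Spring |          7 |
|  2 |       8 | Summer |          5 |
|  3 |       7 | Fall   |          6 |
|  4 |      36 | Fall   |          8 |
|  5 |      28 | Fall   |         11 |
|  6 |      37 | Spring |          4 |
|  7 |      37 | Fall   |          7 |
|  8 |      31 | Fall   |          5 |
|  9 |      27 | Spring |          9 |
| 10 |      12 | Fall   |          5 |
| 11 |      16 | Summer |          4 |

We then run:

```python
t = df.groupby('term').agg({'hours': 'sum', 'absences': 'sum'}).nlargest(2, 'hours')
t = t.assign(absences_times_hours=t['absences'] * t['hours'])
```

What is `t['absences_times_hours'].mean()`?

4546.0

group by term: sum(hours), sum(absences):
        hours  absences
term                   
Fall      151        42
Spring    125        22
Summer     24         9
take 2 rows with largest hours:
        hours  absences
term                   
Fall      151        42
Spring    125        22
add column absences_times_hours = t['absences'] * t['hours']:
        hours  absences  absences_times_hours
term                                         
Fall      151        42                  6342
Spring    125        22                  2750
Reading off the mean of column 'absences_times_hours', we get 4546.0.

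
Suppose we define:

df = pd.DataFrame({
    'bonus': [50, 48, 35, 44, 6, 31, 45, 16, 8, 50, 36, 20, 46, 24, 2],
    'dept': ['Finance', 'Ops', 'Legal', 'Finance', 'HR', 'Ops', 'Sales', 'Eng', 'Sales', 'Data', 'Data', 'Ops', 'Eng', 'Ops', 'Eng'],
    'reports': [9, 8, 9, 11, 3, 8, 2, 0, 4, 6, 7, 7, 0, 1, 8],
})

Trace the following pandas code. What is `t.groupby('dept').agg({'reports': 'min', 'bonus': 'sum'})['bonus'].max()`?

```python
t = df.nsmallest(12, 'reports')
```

123

take 12 rows with smallest reports:
    bonus   dept  reports
7      16    Eng        0
12     46    Eng        0
13     24    Ops        1
6      45  Sales        2
4       6     HR        3
8       8  Sales        4
9      50   Data        6
10     36   Data        7
11     20    Ops        7
1      48    Ops        8
5      31    Ops        8
14      2    Eng        8
group by dept: min(reports), sum(bonus):
       reports  bonus
dept                 
Data         6     86
Eng          0     64
HR           3      6
Ops          1    123
Sales        2     53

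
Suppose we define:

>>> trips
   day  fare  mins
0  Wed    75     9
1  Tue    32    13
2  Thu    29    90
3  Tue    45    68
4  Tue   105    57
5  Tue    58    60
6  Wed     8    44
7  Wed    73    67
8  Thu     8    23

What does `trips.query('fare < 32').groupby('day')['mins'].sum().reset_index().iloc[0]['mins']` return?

filter rows where fare < 32:
   day  fare  mins
2  Thu    29    90
6  Wed     8    44
8  Thu     8    23
group by day, sum of mins:
day
Thu    113
Wed     44
Name: mins, dtype: int64
reset_index():
   day  mins
0  Thu   113
1  Wed    44
The value at position 0, column 'mins' is 113.

113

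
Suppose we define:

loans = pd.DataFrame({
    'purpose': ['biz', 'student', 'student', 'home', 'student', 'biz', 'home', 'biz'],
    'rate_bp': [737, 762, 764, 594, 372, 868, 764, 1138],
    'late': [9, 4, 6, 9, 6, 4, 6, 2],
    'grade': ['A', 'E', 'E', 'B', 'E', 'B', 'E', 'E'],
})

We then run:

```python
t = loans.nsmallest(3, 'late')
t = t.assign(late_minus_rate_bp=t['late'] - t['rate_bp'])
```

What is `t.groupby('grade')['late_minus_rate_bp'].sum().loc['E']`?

take 3 rows with smallest late:
   purpose  rate_bp  late grade
7      biz     1138     2     E
1  student      762     4     E
5      biz      868     4     B
add column late_minus_rate_bp = t['late'] - t['rate_bp']:
   purpose  rate_bp  late grade  late_minus_rate_bp
7      biz     1138     2     E               -1136
1  student      762     4     E                -758
5      biz      868     4     B                -864
group by grade, sum of late_minus_rate_bp:
grade
B    -864
E   -1894
Name: late_minus_rate_bp, dtype: int64
The value at index 'E' is -1894.

-1894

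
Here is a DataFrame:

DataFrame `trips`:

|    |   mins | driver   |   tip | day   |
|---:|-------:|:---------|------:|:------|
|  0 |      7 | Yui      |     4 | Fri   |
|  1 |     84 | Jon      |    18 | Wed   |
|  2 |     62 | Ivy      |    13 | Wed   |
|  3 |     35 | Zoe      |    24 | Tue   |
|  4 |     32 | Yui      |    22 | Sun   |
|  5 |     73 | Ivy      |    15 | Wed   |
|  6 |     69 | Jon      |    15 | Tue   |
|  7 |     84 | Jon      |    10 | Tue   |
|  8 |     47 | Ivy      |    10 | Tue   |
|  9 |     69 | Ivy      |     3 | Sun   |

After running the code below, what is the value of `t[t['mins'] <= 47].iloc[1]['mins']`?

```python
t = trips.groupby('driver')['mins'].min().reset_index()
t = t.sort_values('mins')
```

group by driver, min of mins:
driver
Ivy    47
Jon    69
Yui     7
Zoe    35
Name: mins, dtype: int64
reset_index():
  driver  mins
0    Ivy    47
1    Jon    69
2    Yui     7
3    Zoe    35
sort by mins:
  driver  mins
2    Yui     7
3    Zoe    35
0    Ivy    47
1    Jon    69
filter rows where mins <= 47:
  driver  mins
2    Yui     7
3    Zoe    35
0    Ivy    47
The value at position 1, column 'mins' is 35.

35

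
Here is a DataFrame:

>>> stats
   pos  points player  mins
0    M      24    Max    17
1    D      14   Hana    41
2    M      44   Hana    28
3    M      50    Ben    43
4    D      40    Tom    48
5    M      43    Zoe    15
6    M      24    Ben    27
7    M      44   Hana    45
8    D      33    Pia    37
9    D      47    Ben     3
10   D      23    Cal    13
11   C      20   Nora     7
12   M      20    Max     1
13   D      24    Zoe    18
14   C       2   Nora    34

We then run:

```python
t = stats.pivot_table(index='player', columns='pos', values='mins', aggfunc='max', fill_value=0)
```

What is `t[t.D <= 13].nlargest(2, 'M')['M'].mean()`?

30.0

pivot: rows=player, cols=pos, max(mins):
pos      C   D   M
player            
Ben      0   3  43
Cal      0  13   0
Hana     0  41  45
Max      0   0  17
Nora    34   0   0
Pia      0  37   0
Tom      0  48   0
Zoe      0  18  15
filter rows where D <= 13:
pos      C   D   M
player            
Ben      0   3  43
Cal      0  13   0
Max      0   0  17
Nora    34   0   0
take 2 rows with largest M:
pos     C  D   M
player          
Ben     0  3  43
Max     0  0  17
So mean() = 30.0.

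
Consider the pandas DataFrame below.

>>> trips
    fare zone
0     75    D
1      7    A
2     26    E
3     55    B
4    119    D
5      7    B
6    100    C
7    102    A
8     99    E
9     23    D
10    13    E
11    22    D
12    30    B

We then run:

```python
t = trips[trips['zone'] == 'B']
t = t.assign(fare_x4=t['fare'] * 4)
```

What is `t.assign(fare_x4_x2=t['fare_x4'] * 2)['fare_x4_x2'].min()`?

filter rows where zone == 'B':
    fare zone
3     55    B
5      7    B
12    30    B
add column fare_x4 = t['fare'] * 4:
    fare zone  fare_x4
3     55    B      220
5      7    B       28
12    30    B      120
add column fare_x4_x2 = t['fare_x4'] * 2:
    fare zone  fare_x4  fare_x4_x2
3     55    B      220         440
5      7    B       28          56
12    30    B      120         240
Finally, min of column 'fare_x4_x2' = 56.

56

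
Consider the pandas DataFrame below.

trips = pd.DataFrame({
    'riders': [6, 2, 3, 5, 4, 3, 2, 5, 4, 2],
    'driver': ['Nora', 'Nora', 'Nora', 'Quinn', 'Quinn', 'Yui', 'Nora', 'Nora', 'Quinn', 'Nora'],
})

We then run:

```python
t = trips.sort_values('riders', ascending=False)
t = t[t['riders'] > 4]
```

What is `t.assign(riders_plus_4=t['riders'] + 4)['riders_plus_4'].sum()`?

sort by riders descending:
   riders driver
0       6   Nora
3       5  Quinn
7       5   Nora
4       4  Quinn
8       4  Quinn
2       3   Nora
5       3    Yui
1       2   Nora
6       2   Nora
9       2   Nora
filter rows where riders > 4:
   riders driver
0       6   Nora
3       5  Quinn
7       5   Nora
add column riders_plus_4 = t['riders'] + 4:
   riders driver  riders_plus_4
0       6   Nora             10
3       5  Quinn              9
7       5   Nora              9
Taking the sum of column 'riders_plus_4' gives 28.

28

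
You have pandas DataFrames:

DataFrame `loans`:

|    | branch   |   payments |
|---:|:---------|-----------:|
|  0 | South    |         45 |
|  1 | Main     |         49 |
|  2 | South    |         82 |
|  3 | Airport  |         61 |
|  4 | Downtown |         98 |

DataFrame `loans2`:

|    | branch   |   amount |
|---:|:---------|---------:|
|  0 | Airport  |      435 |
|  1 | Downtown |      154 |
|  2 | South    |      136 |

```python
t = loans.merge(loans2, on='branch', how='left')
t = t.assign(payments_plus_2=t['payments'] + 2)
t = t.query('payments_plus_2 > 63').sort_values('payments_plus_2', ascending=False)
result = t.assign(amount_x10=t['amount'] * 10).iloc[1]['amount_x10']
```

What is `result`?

merge on 'branch' (how='left') → 5 rows:
     branch  payments  amount
0     South        45   136.0
1      Main        49     NaN
2     South        82   136.0
3   Airport        61   435.0
4  Downtown        98   154.0
add column payments_plus_2 = t['payments'] + 2:
     branch  payments  amount  payments_plus_2
0     South        45   136.0               47
1      Main        49     NaN               51
2     South        82   136.0               84
3   Airport        61   435.0               63
4  Downtown        98   154.0              100
filter rows where payments_plus_2 > 63:
     branch  payments  amount  payments_plus_2
2     South        82   136.0               84
4  Downtown        98   154.0              100
sort by payments_plus_2 descending:
     branch  payments  amount  payments_plus_2
4  Downtown        98   154.0              100
2     South        82   136.0               84
add column amount_x10 = t['amount'] * 10:
     branch  payments  amount  payments_plus_2  amount_x10
4  Downtown        98   154.0              100      1540.0
2     South        82   136.0               84      1360.0
Finally, value at position 1, column 'amount_x10' = 1360.0.

1360.0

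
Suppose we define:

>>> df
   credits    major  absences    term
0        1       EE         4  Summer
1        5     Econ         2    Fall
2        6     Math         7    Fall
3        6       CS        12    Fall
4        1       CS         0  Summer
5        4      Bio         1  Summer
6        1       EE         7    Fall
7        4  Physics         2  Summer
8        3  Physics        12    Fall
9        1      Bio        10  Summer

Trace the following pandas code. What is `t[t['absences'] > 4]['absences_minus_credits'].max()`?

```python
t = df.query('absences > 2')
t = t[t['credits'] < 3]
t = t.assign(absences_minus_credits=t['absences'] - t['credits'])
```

9

filter rows where absences > 2:
   credits    major  absences    term
0        1       EE         4  Summer
2        6     Math         7    Fall
3        6       CS        12    Fall
6        1       EE         7    Fall
8        3  Physics        12    Fall
9        1      Bio        10  Summer
filter rows where credits < 3:
   credits major  absences    term
0        1    EE         4  Summer
6        1    EE         7    Fall
9        1   Bio        10  Summer
add column absences_minus_credits = t['absences'] - t['credits']:
   credits major  absences    term  absences_minus_credits
0        1    EE         4  Summer                       3
6        1    EE         7    Fall                       6
9        1   Bio        10  Summer                       9
filter rows where absences > 4:
   credits major  absences    term  absences_minus_credits
6        1    EE         7    Fall                       6
9        1   Bio        10  Summer                       9
Hence 9.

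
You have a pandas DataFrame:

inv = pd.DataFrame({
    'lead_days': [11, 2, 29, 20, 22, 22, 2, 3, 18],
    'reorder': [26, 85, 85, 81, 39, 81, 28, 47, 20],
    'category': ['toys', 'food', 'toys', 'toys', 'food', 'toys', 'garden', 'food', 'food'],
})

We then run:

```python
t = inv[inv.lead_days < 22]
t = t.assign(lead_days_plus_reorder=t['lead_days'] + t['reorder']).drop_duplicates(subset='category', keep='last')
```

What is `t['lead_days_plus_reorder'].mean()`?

filter rows where lead_days < 22:
   lead_days  reorder category
0         11       26     toys
1          2       85     food
3         20       81     toys
6          2       28   garden
7          3       47     food
8         18       20     food
add column lead_days_plus_reorder = t['lead_days'] + t['reorder']:
   lead_days  reorder category  lead_days_plus_reorder
0         11       26     toys                      37
1          2       85     food                      87
3         20       81     toys                     101
6          2       28   garden                      30
7          3       47     food                      50
8         18       20     food                      38
drop duplicate category (keep=last):
   lead_days  reorder category  lead_days_plus_reorder
3         20       81     toys                     101
6          2       28   garden                      30
8         18       20     food                      38
Then the mean of column 'lead_days_plus_reorder': 56.3333333333

56.3333333333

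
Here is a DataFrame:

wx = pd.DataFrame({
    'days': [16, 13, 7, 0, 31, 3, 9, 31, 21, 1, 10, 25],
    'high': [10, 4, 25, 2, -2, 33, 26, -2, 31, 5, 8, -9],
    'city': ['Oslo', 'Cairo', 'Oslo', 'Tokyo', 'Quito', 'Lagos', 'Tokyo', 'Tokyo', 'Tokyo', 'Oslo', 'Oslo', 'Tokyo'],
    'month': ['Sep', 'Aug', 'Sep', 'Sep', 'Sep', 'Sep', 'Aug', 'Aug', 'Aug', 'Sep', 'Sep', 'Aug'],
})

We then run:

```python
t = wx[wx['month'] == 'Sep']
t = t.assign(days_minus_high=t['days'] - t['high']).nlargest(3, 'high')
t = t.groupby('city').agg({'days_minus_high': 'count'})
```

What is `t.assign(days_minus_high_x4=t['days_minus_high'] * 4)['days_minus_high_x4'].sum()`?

12

filter rows where month == 'Sep':
    days  high   city month
0     16    10   Oslo   Sep
2      7    25   Oslo   Sep
3      0     2  Tokyo   Sep
4     31    -2  Quito   Sep
5      3    33  Lagos   Sep
9      1     5   Oslo   Sep
10    10     8   Oslo   Sep
add column days_minus_high = t['days'] - t['high']:
    days  high   city month  days_minus_high
0     16    10   Oslo   Sep                6
2      7    25   Oslo   Sep              -18
3      0     2  Tokyo   Sep               -2
4     31    -2  Quito   Sep               33
5      3    33  Lagos   Sep              -30
9      1     5   Oslo   Sep               -4
10    10     8   Oslo   Sep                2
take 3 rows with largest high:
   days  high   city month  days_minus_high
5     3    33  Lagos   Sep              -30
2     7    25   Oslo   Sep              -18
0    16    10   Oslo   Sep                6
group by city, count of days_minus_high:
       days_minus_high
city                  
Lagos                1
Oslo                 2
add column days_minus_high_x4 = t['days_minus_high'] * 4:
       days_minus_high  days_minus_high_x4
city                                      
Lagos                1                   4
Oslo                 2                   8
The sum of column 'days_minus_high_x4' is 12.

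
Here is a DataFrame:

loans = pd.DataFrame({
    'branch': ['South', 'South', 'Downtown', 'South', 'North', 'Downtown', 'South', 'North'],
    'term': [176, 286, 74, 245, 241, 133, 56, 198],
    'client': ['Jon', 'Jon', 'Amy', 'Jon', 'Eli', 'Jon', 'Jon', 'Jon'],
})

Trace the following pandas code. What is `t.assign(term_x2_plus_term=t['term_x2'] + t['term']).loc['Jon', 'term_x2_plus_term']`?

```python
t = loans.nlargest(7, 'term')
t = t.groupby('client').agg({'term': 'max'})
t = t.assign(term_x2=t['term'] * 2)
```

take 7 rows with largest term:
     branch  term client
1     South   286    Jon
3     South   245    Jon
4     North   241    Eli
7     North   198    Jon
0     South   176    Jon
5  Downtown   133    Jon
2  Downtown    74    Amy
group by client, max of term:
        term
client      
Amy       74
Eli      241
Jon      286
add column term_x2 = t['term'] * 2:
        term  term_x2
client               
Amy       74      148
Eli      241      482
Jon      286      572
add column term_x2_plus_term = t['term_x2'] + t['term']:
        term  term_x2  term_x2_plus_term
client                                  
Amy       74      148                222
Eli      241      482                723
Jon      286      572                858
Reading off the value at row 'Jon', column 'term_x2_plus_term', we get 858.

858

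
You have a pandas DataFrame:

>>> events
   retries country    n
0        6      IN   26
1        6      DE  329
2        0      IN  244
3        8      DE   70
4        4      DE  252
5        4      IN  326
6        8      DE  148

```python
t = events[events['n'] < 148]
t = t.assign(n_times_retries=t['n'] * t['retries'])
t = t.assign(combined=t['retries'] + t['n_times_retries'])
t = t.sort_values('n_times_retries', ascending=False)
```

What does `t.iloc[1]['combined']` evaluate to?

162

filter rows where n < 148:
   retries country   n
0        6      IN  26
3        8      DE  70
add column n_times_retries = t['n'] * t['retries']:
   retries country   n  n_times_retries
0        6      IN  26              156
3        8      DE  70              560
add column combined = t['retries'] + t['n_times_retries']:
   retries country   n  n_times_retries  combined
0        6      IN  26              156       162
3        8      DE  70              560       568
sort by n_times_retries descending:
   retries country   n  n_times_retries  combined
3        8      DE  70              560       568
0        6      IN  26              156       162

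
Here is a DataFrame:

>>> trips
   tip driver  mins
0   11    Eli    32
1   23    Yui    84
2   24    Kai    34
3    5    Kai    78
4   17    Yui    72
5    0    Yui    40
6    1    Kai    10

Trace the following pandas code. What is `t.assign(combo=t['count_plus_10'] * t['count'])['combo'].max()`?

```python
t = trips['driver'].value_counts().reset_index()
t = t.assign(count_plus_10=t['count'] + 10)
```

39

value_counts of driver:
driver
Yui    3
Kai    3
Eli    1
Name: count, dtype: int64
reset_index():
  driver  count
0    Yui      3
1    Kai      3
2    Eli      1
add column count_plus_10 = t['count'] + 10:
  driver  count  count_plus_10
0    Yui      3             13
1    Kai      3             13
2    Eli      1             11
add column combo = t['count_plus_10'] * t['count']:
  driver  count  count_plus_10  combo
0    Yui      3             13     39
1    Kai      3             13     39
2    Eli      1             11     11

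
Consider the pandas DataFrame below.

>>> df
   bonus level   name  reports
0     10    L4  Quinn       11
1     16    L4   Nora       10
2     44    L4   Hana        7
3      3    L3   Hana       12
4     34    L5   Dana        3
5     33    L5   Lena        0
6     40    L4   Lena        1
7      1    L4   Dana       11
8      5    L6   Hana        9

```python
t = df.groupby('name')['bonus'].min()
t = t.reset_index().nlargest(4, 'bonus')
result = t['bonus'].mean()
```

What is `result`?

group by name, min of bonus:
name
Dana      1
Hana      3
Lena     33
Nora     16
Quinn    10
Name: bonus, dtype: int64
reset_index():
    name  bonus
0   Dana      1
1   Hana      3
2   Lena     33
3   Nora     16
4  Quinn     10
take 4 rows with largest bonus:
    name  bonus
2   Lena     33
3   Nora     16
4  Quinn     10
1   Hana      3
Finally, mean of column 'bonus' = 15.5.

15.5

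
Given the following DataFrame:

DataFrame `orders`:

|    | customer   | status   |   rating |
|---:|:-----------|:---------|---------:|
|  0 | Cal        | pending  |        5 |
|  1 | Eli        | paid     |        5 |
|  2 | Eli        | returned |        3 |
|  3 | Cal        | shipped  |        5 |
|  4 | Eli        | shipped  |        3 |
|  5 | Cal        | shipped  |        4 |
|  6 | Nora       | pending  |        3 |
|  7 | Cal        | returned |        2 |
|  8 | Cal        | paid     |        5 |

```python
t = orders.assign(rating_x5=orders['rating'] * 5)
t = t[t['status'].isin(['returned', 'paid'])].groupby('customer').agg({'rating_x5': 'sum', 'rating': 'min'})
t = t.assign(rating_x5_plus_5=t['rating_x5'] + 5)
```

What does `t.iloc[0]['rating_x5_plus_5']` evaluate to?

add column rating_x5 = orders['rating'] * 5:
  customer    status  rating  rating_x5
0      Cal   pending       5         25
1      Eli      paid       5         25
2      Eli  returned       3         15
3      Cal   shipped       5         25
4      Eli   shipped       3         15
5      Cal   shipped       4         20
6     Nora   pending       3         15
7      Cal  returned       2         10
8      Cal      paid       5         25
filter rows where status in ['returned', 'paid']:
  customer    status  rating  rating_x5
1      Eli      paid       5         25
2      Eli  returned       3         15
7      Cal  returned       2         10
8      Cal      paid       5         25
group by customer: sum(rating_x5), min(rating):
          rating_x5  rating
customer                   
Cal              35       2
Eli              40       3
add column rating_x5_plus_5 = t['rating_x5'] + 5:
          rating_x5  rating  rating_x5_plus_5
customer                                     
Cal              35       2                40
Eli              40       3                45
Hence 40.

40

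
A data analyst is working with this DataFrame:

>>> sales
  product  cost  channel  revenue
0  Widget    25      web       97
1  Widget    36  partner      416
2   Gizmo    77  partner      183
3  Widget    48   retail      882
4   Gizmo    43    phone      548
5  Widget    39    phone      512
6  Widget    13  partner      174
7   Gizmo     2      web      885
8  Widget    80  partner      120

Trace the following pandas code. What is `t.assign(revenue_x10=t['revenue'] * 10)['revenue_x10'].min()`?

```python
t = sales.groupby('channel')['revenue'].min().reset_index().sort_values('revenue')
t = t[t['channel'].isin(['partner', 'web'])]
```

970

group by channel, min of revenue:
channel
partner    120
phone      512
retail     882
web         97
Name: revenue, dtype: int64
reset_index():
   channel  revenue
0  partner      120
1    phone      512
2   retail      882
3      web       97
sort by revenue:
   channel  revenue
3      web       97
0  partner      120
1    phone      512
2   retail      882
filter rows where channel in ['partner', 'web']:
   channel  revenue
3      web       97
0  partner      120
add column revenue_x10 = t['revenue'] * 10:
   channel  revenue  revenue_x10
3      web       97          970
0  partner      120         1200
Reading off the min of column 'revenue_x10', we get 970.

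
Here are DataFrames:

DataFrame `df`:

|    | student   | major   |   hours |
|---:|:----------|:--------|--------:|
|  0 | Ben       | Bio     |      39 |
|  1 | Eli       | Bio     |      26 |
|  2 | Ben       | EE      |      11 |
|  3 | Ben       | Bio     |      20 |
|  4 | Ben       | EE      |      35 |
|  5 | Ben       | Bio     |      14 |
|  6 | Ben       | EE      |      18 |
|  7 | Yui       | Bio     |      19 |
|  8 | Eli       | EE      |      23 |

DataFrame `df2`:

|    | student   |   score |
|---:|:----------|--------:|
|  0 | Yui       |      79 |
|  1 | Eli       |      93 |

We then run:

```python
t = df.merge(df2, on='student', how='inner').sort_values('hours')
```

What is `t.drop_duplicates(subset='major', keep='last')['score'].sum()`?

186

merge on 'student' (how='inner') → 3 rows:
  student major  hours  score
0     Eli   Bio     26     93
1     Yui   Bio     19     79
2     Eli    EE     23     93
sort by hours:
  student major  hours  score
1     Yui   Bio     19     79
2     Eli    EE     23     93
0     Eli   Bio     26     93
drop duplicate major (keep=last):
  student major  hours  score
2     Eli    EE     23     93
0     Eli   Bio     26     93
Hence 186.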